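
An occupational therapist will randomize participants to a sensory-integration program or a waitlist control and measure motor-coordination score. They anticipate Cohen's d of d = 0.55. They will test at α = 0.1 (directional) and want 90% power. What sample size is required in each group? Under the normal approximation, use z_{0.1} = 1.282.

For two independent groups with equal n: n = 2·((z_{α} + z_β) / d)².
z_{α} + z_β = 1.282 + 1.282 = 2.564.
n = 2 × (2.564 / 0.55)² = 2 × 4.662² = 2 × 21.73 = 43.5.
Round up to the next whole participant.

n = 44 per group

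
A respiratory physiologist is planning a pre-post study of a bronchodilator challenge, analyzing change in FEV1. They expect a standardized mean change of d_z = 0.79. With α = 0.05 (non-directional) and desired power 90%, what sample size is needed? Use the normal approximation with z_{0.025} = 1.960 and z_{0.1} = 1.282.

For a paired (one-sample on differences) test: n = ((z_{α/2} + z_β) / d)².
z_{α/2} + z_β = 1.960 + 1.282 = 3.242.
n = (3.242 / 0.79)² = 4.104² = 16.84.
Round up.

n = 17 pairs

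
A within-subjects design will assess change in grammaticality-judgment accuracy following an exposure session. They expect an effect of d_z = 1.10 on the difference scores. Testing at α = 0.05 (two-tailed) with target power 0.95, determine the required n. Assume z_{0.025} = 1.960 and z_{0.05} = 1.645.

For a paired (one-sample on differences) test: n = ((z_{α/2} + z_β) / d)².
z_{α/2} + z_β = 1.960 + 1.645 = 3.605.
n = (3.605 / 1.10)² = 3.277² = 10.74.
Round up.

n = 11 pairs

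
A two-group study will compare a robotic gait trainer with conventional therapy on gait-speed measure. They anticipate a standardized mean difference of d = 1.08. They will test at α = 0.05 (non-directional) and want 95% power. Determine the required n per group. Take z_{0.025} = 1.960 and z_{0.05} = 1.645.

For two independent groups with equal n: n = 2·((z_{α/2} + z_β) / d)².
z_{α/2} + z_β = 1.960 + 1.645 = 3.605.
n = 2 × (3.605 / 1.08)² = 2 × 3.338² = 2 × 11.14 = 22.3.
Round up to the next whole participant.

n = 23 per group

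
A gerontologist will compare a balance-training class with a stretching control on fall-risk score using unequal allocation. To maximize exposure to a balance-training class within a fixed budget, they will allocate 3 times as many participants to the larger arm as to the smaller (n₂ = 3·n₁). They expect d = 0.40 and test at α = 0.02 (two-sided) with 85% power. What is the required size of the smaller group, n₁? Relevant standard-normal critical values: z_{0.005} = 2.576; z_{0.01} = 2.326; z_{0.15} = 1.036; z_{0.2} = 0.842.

n₁ = 95

With allocation ratio k = n₂/n₁ = 3, Var(x̄₁−x̄₂) = σ²(1/n₁ + 1/(k·n₁)) = σ²·(k+1)/(k·n₁).
So n₁ = (1 + 1/k)·((z_{α/2} + z_β)/d)² = 1.333 × (3.362/0.40)².
n₁ = 1.333 × 70.64 = 94.2.
Round up: n₁ = 95, giving n₂ = 3 × 95 = 285.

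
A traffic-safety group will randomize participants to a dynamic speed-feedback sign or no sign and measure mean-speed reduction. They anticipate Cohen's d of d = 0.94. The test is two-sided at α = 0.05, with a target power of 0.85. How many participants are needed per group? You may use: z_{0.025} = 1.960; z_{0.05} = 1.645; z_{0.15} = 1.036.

n = 21 per group

For two independent groups with equal n: n = 2·((z_{α/2} + z_β) / d)².
z_{α/2} + z_β = 1.960 + 1.036 = 2.996.
n = 2 × (2.996 / 0.94)² = 2 × 3.187² = 2 × 10.16 = 20.3.
Round up to the next whole participant.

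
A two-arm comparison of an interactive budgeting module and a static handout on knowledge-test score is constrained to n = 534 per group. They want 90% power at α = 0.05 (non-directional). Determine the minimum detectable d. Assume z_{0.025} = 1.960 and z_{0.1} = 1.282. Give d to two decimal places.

d_min ≈ 0.20

For two independent groups of n = 534 each: d_min = (z_{α/2} + z_β)·√(2/n).
z-sum = 1.960 + 1.282 = 3.242.
d_min = 3.242 × √(2/534) = 3.242 × 0.0612 = 0.198.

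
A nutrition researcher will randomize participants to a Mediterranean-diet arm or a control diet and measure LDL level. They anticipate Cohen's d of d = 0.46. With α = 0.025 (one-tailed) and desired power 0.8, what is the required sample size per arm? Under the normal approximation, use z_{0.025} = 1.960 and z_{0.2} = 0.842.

n = 75 per group

For two independent groups with equal n: n = 2·((z_{α} + z_β) / d)².
z_{α} + z_β = 1.960 + 0.842 = 2.802.
n = 2 × (2.802 / 0.46)² = 2 × 6.091² = 2 × 37.10 = 74.2.
Round up to the next whole participant.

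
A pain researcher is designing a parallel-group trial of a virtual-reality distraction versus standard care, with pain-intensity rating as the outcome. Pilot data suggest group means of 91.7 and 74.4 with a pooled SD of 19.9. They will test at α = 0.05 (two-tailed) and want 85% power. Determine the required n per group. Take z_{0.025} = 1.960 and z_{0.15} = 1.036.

Cohen's d = |M₁ − M₂| / SD_pooled = |91.7 − 74.4| / 19.9 = 17.3 / 19.9 = 0.869.
For two independent groups with equal n: n = 2·((z_{α/2} + z_β) / d)².
z_{α/2} + z_β = 1.960 + 1.036 = 2.996.
n = 2 × (2.996 / 0.869)² = 2 × 3.448² = 2 × 11.89 = 23.8.
Round up to the next whole participant.

n = 24 per group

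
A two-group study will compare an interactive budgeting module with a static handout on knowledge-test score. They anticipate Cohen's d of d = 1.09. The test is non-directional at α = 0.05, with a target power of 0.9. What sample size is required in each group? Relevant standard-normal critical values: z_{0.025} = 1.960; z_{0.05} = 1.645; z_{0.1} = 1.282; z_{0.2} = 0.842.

For two independent groups with equal n: n = 2·((z_{α/2} + z_β) / d)².
z_{α/2} + z_β = 1.960 + 1.282 = 3.242.
n = 2 × (3.242 / 1.09)² = 2 × 2.974² = 2 × 8.85 = 17.7.
Round up to the next whole participant.

n = 18 per group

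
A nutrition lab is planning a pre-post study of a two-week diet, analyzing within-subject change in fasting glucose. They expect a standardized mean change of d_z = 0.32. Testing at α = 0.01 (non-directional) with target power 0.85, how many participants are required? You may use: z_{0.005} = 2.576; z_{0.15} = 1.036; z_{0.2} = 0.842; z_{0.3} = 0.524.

n = 128 pairs

For a paired (one-sample on differences) test: n = ((z_{α/2} + z_β) / d)².
z_{α/2} + z_β = 2.576 + 1.036 = 3.612.
n = (3.612 / 0.32)² = 11.287² = 127.41.
Round up.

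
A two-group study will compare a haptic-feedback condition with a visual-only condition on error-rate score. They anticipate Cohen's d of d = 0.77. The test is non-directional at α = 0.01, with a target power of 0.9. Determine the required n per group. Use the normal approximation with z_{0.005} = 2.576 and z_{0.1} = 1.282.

For two independent groups with equal n: n = 2·((z_{α/2} + z_β) / d)².
z_{α/2} + z_β = 2.576 + 1.282 = 3.858.
n = 2 × (3.858 / 0.77)² = 2 × 5.010² = 2 × 25.10 = 50.2.
Round up to the next whole participant.

n = 51 per group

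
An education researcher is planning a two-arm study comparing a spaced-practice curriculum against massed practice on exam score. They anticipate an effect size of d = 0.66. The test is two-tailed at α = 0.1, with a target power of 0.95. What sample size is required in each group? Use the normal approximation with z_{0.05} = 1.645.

For two independent groups with equal n: n = 2·((z_{α/2} + z_β) / d)².
z_{α/2} + z_β = 1.645 + 1.645 = 3.290.
n = 2 × (3.290 / 0.66)² = 2 × 4.985² = 2 × 24.85 = 49.7.
Round up to the next whole participant.

n = 50 per group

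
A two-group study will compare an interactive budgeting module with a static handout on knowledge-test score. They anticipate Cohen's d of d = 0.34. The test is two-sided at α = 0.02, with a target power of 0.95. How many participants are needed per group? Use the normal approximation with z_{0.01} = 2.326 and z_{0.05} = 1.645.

For two independent groups with equal n: n = 2·((z_{α/2} + z_β) / d)².
z_{α/2} + z_β = 2.326 + 1.645 = 3.971.
n = 2 × (3.971 / 0.34)² = 2 × 11.679² = 2 × 136.41 = 272.8.
Round up to the next whole participant.

n = 273 per group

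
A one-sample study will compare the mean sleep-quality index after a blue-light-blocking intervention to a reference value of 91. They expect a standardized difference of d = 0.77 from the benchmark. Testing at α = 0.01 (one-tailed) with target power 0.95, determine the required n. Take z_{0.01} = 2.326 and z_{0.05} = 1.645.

For a one-sample test: n = ((z_{α} + z_β) / d)².
z_{α} + z_β = 2.326 + 1.645 = 3.971.
n = (3.971 / 0.77)² = 5.157² = 26.60.
Round up.

n = 27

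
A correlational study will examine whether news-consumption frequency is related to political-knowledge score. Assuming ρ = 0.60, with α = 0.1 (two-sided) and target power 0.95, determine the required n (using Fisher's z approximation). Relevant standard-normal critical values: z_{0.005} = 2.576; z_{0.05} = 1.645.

n = 26

Fisher's z: C = ½·ln((1+r)/(1−r)) = ½·ln(4.0000) = 0.6931.
n = ((z_{α/2} + z_β)/C)² + 3.
(1.645 + 1.645) / 0.6931 = 3.290 / 0.6931 = 4.747.
n = 4.747² + 3 = 22.53 + 3 = 25.5.
Round up.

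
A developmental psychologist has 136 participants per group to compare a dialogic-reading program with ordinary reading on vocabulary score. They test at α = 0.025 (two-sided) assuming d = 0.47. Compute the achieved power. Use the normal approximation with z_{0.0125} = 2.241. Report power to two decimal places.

For two equal groups, power = Φ(d·√(n/2) − z_{α/2}).
d·√(n/2) = 0.47 × √(136/2) = 0.47 × 8.246 = 3.876.
z_β = 3.876 − 2.241 = 1.635.
Power = Φ(1.635) = 0.949.

power ≈ 0.95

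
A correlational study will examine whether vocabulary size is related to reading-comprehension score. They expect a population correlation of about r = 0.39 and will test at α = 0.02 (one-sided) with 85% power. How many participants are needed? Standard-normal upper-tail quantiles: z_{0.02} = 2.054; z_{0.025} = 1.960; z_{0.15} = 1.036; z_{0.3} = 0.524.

Fisher's z: C = ½·ln((1+r)/(1−r)) = ½·ln(2.2787) = 0.4118.
n = ((z_{α} + z_β)/C)² + 3.
(2.054 + 1.036) / 0.4118 = 3.090 / 0.4118 = 7.504.
n = 7.504² + 3 = 56.30 + 3 = 59.3.
Round up.

n = 60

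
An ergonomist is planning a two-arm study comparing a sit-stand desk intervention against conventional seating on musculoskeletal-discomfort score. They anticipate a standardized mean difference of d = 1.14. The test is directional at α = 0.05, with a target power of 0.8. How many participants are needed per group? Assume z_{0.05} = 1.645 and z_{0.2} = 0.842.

For two independent groups with equal n: n = 2·((z_{α} + z_β) / d)².
z_{α} + z_β = 1.645 + 0.842 = 2.487.
n = 2 × (2.487 / 1.14)² = 2 × 2.182² = 2 × 4.76 = 9.5.
Round up to the next whole participant.

n = 10 per group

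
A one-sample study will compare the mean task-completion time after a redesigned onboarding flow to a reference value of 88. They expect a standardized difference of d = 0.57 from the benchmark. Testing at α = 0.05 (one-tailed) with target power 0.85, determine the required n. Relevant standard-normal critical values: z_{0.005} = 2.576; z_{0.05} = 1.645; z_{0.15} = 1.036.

n = 23

For a one-sample test: n = ((z_{α} + z_β) / d)².
z_{α} + z_β = 1.645 + 1.036 = 2.681.
n = (2.681 / 0.57)² = 4.704² = 22.12.
Round up.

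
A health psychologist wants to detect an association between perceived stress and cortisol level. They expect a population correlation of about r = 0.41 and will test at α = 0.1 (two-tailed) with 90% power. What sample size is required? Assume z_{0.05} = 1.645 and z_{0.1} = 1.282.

n = 49

Fisher's z: C = ½·ln((1+r)/(1−r)) = ½·ln(2.3898) = 0.4356.
n = ((z_{α/2} + z_β)/C)² + 3.
(1.645 + 1.282) / 0.4356 = 2.927 / 0.4356 = 6.719.
n = 6.719² + 3 = 45.15 + 3 = 48.2.
Round up.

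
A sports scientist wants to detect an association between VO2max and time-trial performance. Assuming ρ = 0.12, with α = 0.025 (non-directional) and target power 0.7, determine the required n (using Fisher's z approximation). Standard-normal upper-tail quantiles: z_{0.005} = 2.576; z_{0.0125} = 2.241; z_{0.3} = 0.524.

Fisher's z: C = ½·ln((1+r)/(1−r)) = ½·ln(1.2727) = 0.1206.
n = ((z_{α/2} + z_β)/C)² + 3.
(2.241 + 0.524) / 0.1206 = 2.765 / 0.1206 = 22.927.
n = 22.927² + 3 = 525.65 + 3 = 528.6.
Round up.

n = 529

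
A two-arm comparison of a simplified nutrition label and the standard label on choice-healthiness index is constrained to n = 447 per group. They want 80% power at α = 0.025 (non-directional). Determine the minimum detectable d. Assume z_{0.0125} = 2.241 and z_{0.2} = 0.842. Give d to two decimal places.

d_min ≈ 0.21

For two independent groups of n = 447 each: d_min = (z_{α/2} + z_β)·√(2/n).
z-sum = 2.241 + 0.842 = 3.083.
d_min = 3.083 × √(2/447) = 3.083 × 0.0669 = 0.206.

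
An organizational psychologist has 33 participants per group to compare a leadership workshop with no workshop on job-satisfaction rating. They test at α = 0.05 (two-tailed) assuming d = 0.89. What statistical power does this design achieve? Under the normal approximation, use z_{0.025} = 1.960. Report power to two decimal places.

For two equal groups, power = Φ(d·√(n/2) − z_{α/2}).
d·√(n/2) = 0.89 × √(33/2) = 0.89 × 4.062 = 3.615.
z_β = 3.615 − 1.960 = 1.655.
Power = Φ(1.655) = 0.951.

power ≈ 0.95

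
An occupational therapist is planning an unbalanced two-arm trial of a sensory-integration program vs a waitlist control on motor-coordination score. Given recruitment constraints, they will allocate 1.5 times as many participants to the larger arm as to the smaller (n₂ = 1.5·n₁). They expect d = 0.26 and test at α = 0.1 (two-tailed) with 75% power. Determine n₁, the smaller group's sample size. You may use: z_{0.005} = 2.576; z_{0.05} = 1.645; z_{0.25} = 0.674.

With allocation ratio k = n₂/n₁ = 1.5, Var(x̄₁−x̄₂) = σ²(1/n₁ + 1/(k·n₁)) = σ²·(k+1)/(k·n₁).
So n₁ = (1 + 1/k)·((z_{α/2} + z_β)/d)² = 1.667 × (2.319/0.26)².
n₁ = 1.667 × 79.55 = 132.6.
Round up: n₁ = 133, giving n₂ = ⌈1.5 × 133⌉ = ⌈199.5⌉ = 200.

n₁ = 133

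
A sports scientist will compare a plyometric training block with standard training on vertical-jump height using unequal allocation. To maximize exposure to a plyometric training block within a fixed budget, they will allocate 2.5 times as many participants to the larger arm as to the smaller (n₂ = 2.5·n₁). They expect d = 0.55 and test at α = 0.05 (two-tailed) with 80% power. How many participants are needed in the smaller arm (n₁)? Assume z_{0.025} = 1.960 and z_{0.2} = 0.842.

With allocation ratio k = n₂/n₁ = 2.5, Var(x̄₁−x̄₂) = σ²(1/n₁ + 1/(k·n₁)) = σ²·(k+1)/(k·n₁).
So n₁ = (1 + 1/k)·((z_{α/2} + z_β)/d)² = 1.400 × (2.802/0.55)².
n₁ = 1.400 × 25.95 = 36.3.
Round up: n₁ = 37, giving n₂ = ⌈2.5 × 37⌉ = ⌈92.5⌉ = 93.

n₁ = 37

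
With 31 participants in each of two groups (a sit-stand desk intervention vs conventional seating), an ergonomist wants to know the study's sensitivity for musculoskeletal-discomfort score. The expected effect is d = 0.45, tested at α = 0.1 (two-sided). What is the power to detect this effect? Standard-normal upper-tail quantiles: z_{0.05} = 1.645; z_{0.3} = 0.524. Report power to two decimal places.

power ≈ 0.55

For two equal groups, power = Φ(d·√(n/2) − z_{α/2}).
d·√(n/2) = 0.45 × √(31/2) = 0.45 × 3.937 = 1.772.
z_β = 1.772 − 1.645 = 0.127.
Power = Φ(0.127) = 0.550.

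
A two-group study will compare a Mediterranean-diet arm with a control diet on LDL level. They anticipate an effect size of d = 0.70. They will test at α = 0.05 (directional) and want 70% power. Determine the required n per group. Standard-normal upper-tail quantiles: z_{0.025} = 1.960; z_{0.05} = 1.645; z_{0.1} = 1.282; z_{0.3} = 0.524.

For two independent groups with equal n: n = 2·((z_{α} + z_β) / d)².
z_{α} + z_β = 1.645 + 0.524 = 2.169.
n = 2 × (2.169 / 0.70)² = 2 × 3.099² = 2 × 9.60 = 19.2.
Round up to the next whole participant.

n = 20 per group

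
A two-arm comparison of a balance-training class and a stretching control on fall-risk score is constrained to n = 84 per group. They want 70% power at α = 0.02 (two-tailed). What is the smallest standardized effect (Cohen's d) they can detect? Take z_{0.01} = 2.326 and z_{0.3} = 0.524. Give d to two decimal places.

For two independent groups of n = 84 each: d_min = (z_{α/2} + z_β)·√(2/n).
z-sum = 2.326 + 0.524 = 2.850.
d_min = 2.850 × √(2/84) = 2.850 × 0.1543 = 0.440.

d_min ≈ 0.44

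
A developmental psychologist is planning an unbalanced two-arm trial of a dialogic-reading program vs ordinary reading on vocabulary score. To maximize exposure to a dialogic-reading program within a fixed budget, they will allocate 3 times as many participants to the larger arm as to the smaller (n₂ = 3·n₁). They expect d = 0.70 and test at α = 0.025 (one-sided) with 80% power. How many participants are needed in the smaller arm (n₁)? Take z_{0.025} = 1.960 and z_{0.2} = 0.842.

n₁ = 22

With allocation ratio k = n₂/n₁ = 3, Var(x̄₁−x̄₂) = σ²(1/n₁ + 1/(k·n₁)) = σ²·(k+1)/(k·n₁).
So n₁ = (1 + 1/k)·((z_{α} + z_β)/d)² = 1.333 × (2.802/0.70)².
n₁ = 1.333 × 16.02 = 21.4.
Round up: n₁ = 22, giving n₂ = 3 × 22 = 66.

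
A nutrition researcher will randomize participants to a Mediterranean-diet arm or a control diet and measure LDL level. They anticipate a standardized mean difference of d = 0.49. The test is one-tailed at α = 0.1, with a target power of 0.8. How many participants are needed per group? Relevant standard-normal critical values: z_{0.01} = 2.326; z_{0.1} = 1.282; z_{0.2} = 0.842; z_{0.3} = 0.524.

For two independent groups with equal n: n = 2·((z_{α} + z_β) / d)².
z_{α} + z_β = 1.282 + 0.842 = 2.124.
n = 2 × (2.124 / 0.49)² = 2 × 4.335² = 2 × 18.79 = 37.6.
Round up to the next whole participant.

n = 38 per group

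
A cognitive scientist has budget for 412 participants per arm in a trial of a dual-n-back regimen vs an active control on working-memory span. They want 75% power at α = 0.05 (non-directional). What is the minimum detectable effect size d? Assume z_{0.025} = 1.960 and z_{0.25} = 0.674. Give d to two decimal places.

For two independent groups of n = 412 each: d_min = (z_{α/2} + z_β)·√(2/n).
z-sum = 1.960 + 0.674 = 2.634.
d_min = 2.634 × √(2/412) = 2.634 × 0.0697 = 0.184.

d_min ≈ 0.18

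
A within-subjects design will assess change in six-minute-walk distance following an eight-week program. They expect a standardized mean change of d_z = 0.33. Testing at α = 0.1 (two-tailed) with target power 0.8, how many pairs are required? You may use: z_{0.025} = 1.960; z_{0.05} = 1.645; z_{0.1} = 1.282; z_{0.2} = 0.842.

n = 57 pairs

For a paired (one-sample on differences) test: n = ((z_{α/2} + z_β) / d)².
z_{α/2} + z_β = 1.645 + 0.842 = 2.487.
n = (2.487 / 0.33)² = 7.536² = 56.80.
Round up.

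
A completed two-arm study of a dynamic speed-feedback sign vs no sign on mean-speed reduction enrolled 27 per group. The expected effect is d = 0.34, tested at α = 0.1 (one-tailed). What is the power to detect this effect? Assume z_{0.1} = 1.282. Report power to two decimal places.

power ≈ 0.49

For two equal groups, power = Φ(d·√(n/2) − z_{α}).
d·√(n/2) = 0.34 × √(27/2) = 0.34 × 3.674 = 1.249.
z_β = 1.249 − 1.282 = -0.033.
Power = Φ(-0.033) = 0.487.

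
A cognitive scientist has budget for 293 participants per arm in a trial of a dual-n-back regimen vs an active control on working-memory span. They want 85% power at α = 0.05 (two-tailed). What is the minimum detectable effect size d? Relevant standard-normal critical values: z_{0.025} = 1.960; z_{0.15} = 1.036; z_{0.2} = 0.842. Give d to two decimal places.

For two independent groups of n = 293 each: d_min = (z_{α/2} + z_β)·√(2/n).
z-sum = 1.960 + 1.036 = 2.996.
d_min = 2.996 × √(2/293) = 2.996 × 0.0826 = 0.248.

d_min ≈ 0.25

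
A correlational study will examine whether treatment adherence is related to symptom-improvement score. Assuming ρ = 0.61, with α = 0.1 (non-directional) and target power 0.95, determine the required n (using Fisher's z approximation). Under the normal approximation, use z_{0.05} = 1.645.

n = 25

Fisher's z: C = ½·ln((1+r)/(1−r)) = ½·ln(4.1282) = 0.7089.
n = ((z_{α/2} + z_β)/C)² + 3.
(1.645 + 1.645) / 0.7089 = 3.290 / 0.7089 = 4.641.
n = 4.641² + 3 = 21.54 + 3 = 24.5.
Round up.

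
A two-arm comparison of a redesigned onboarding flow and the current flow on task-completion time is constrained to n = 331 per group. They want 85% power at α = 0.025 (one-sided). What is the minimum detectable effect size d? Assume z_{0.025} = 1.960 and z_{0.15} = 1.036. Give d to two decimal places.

For two independent groups of n = 331 each: d_min = (z_{α} + z_β)·√(2/n).
z-sum = 1.960 + 1.036 = 2.996.
d_min = 2.996 × √(2/331) = 2.996 × 0.0777 = 0.233.

d_min ≈ 0.23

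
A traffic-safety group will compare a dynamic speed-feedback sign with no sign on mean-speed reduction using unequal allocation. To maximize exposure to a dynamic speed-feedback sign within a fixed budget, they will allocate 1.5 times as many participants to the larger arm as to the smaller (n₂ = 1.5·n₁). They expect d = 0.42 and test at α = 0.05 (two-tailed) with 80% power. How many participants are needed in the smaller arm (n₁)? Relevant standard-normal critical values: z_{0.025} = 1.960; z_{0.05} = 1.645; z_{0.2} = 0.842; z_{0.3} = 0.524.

With allocation ratio k = n₂/n₁ = 1.5, Var(x̄₁−x̄₂) = σ²(1/n₁ + 1/(k·n₁)) = σ²·(k+1)/(k·n₁).
So n₁ = (1 + 1/k)·((z_{α/2} + z_β)/d)² = 1.667 × (2.802/0.42)².
n₁ = 1.667 × 44.51 = 74.2.
Round up: n₁ = 75, giving n₂ = ⌈1.5 × 75⌉ = ⌈112.5⌉ = 113.

n₁ = 75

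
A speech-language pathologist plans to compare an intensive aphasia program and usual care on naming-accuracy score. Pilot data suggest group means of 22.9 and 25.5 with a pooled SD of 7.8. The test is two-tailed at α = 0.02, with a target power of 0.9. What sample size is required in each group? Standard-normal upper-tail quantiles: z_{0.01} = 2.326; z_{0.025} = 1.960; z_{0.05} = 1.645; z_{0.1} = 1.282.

Cohen's d = |M₁ − M₂| / SD_pooled = |22.9 − 25.5| / 7.8 = 2.6 / 7.8 = 0.333.
For two independent groups with equal n: n = 2·((z_{α/2} + z_β) / d)².
z_{α/2} + z_β = 2.326 + 1.282 = 3.608.
n = 2 × (3.608 / 0.333)² = 2 × 10.835² = 2 × 117.39 = 234.8.
Round up to the next whole participant.

n = 235 per group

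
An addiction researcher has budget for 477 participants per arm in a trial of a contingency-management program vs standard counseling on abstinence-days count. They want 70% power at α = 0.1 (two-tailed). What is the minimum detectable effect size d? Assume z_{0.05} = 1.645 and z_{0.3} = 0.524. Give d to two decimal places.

For two independent groups of n = 477 each: d_min = (z_{α/2} + z_β)·√(2/n).
z-sum = 1.645 + 0.524 = 2.169.
d_min = 2.169 × √(2/477) = 2.169 × 0.0648 = 0.140.

d_min ≈ 0.14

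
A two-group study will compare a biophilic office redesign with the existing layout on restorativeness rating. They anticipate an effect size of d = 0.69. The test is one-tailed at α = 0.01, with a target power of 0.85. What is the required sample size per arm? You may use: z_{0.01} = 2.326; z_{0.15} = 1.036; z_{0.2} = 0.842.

For two independent groups with equal n: n = 2·((z_{α} + z_β) / d)².
z_{α} + z_β = 2.326 + 1.036 = 3.362.
n = 2 × (3.362 / 0.69)² = 2 × 4.872² = 2 × 23.74 = 47.5.
Round up to the next whole participant.

n = 48 per group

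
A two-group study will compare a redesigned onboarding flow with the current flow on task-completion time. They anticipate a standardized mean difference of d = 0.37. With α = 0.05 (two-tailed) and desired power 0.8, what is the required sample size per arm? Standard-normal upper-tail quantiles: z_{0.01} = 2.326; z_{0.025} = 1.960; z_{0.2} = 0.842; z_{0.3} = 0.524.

For two independent groups with equal n: n = 2·((z_{α/2} + z_β) / d)².
z_{α/2} + z_β = 1.960 + 0.842 = 2.802.
n = 2 × (2.802 / 0.37)² = 2 × 7.573² = 2 × 57.35 = 114.7.
Round up to the next whole participant.

n = 115 per group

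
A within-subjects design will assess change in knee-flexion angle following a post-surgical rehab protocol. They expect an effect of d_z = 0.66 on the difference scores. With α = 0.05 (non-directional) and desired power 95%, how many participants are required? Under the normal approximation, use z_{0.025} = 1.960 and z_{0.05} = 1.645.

n = 30 pairs

For a paired (one-sample on differences) test: n = ((z_{α/2} + z_β) / d)².
z_{α/2} + z_β = 1.960 + 1.645 = 3.605.
n = (3.605 / 0.66)² = 5.462² = 29.83.
Round up.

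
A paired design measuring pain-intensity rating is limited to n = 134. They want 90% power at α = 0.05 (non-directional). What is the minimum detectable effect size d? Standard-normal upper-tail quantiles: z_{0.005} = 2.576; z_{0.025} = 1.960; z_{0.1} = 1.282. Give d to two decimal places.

d_min ≈ 0.28

For a single sample (or paired design) of n = 134: d_min = (z_{α/2} + z_β)/√n.
z-sum = 1.960 + 1.282 = 3.242.
d_min = 3.242 / √134 = 3.242 / 11.576 = 0.280.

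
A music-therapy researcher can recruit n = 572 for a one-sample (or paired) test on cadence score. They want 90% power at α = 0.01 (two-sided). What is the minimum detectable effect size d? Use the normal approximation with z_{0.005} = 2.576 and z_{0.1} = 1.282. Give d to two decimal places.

d_min ≈ 0.16

For a single sample (or paired design) of n = 572: d_min = (z_{α/2} + z_β)/√n.
z-sum = 2.576 + 1.282 = 3.858.
d_min = 3.858 / √572 = 3.858 / 23.917 = 0.161.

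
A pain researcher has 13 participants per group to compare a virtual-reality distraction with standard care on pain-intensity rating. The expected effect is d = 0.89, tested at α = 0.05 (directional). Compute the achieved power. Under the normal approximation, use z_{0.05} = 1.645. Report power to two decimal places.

For two equal groups, power = Φ(d·√(n/2) − z_{α}).
d·√(n/2) = 0.89 × √(13/2) = 0.89 × 2.550 = 2.269.
z_β = 2.269 − 1.645 = 0.624.
Power = Φ(0.624) = 0.734.

power ≈ 0.73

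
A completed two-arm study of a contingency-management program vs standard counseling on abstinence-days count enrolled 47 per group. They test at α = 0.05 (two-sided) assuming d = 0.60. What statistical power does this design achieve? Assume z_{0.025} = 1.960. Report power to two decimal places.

power ≈ 0.83

For two equal groups, power = Φ(d·√(n/2) − z_{α/2}).
d·√(n/2) = 0.60 × √(47/2) = 0.60 × 4.848 = 2.909.
z_β = 2.909 − 1.960 = 0.949.
Power = Φ(0.949) = 0.829.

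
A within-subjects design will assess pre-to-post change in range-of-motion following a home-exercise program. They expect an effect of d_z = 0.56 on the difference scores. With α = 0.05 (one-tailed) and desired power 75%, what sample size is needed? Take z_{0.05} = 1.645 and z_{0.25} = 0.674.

For a paired (one-sample on differences) test: n = ((z_{α} + z_β) / d)².
z_{α} + z_β = 1.645 + 0.674 = 2.319.
n = (2.319 / 0.56)² = 4.141² = 17.15.
Round up.

n = 18 pairs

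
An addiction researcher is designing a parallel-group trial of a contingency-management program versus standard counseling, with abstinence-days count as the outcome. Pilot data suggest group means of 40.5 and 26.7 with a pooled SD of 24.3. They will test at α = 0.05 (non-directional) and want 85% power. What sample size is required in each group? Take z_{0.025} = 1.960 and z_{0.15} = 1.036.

Cohen's d = |M₁ − M₂| / SD_pooled = |40.5 − 26.7| / 24.3 = 13.8 / 24.3 = 0.568.
For two independent groups with equal n: n = 2·((z_{α/2} + z_β) / d)².
z_{α/2} + z_β = 1.960 + 1.036 = 2.996.
n = 2 × (2.996 / 0.568)² = 2 × 5.275² = 2 × 27.82 = 55.6.
Round up to the next whole participant.

n = 56 per group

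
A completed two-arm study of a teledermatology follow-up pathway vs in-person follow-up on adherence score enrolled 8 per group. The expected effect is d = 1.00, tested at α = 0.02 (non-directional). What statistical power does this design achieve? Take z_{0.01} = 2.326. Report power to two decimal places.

power ≈ 0.37

For two equal groups, power = Φ(d·√(n/2) − z_{α/2}).
d·√(n/2) = 1.00 × √(8/2) = 1.00 × 2.000 = 2.000.
z_β = 2.000 − 2.326 = -0.326.
Power = Φ(-0.326) = 0.372.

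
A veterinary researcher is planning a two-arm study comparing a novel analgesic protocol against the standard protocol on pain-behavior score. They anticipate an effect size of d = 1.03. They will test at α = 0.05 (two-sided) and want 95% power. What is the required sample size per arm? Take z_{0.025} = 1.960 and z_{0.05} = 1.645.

For two independent groups with equal n: n = 2·((z_{α/2} + z_β) / d)².
z_{α/2} + z_β = 1.960 + 1.645 = 3.605.
n = 2 × (3.605 / 1.03)² = 2 × 3.500² = 2 × 12.25 = 24.5.
Round up to the next whole participant.

n = 25 per group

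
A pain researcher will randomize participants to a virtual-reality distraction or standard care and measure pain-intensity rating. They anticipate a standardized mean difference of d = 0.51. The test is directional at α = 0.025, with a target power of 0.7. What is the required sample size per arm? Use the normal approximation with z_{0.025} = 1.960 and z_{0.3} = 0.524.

For two independent groups with equal n: n = 2·((z_{α} + z_β) / d)².
z_{α} + z_β = 1.960 + 0.524 = 2.484.
n = 2 × (2.484 / 0.51)² = 2 × 4.871² = 2 × 23.72 = 47.4.
Round up to the next whole participant.

n = 48 per group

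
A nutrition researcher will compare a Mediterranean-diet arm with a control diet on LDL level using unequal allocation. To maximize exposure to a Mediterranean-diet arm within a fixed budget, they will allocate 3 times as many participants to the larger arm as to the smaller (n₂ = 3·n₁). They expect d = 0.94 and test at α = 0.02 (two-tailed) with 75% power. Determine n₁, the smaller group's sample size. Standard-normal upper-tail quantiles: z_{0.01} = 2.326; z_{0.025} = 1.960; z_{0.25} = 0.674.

With allocation ratio k = n₂/n₁ = 3, Var(x̄₁−x̄₂) = σ²(1/n₁ + 1/(k·n₁)) = σ²·(k+1)/(k·n₁).
So n₁ = (1 + 1/k)·((z_{α/2} + z_β)/d)² = 1.333 × (3.000/0.94)².
n₁ = 1.333 × 10.19 = 13.6.
Round up: n₁ = 14, giving n₂ = 3 × 14 = 42.

n₁ = 14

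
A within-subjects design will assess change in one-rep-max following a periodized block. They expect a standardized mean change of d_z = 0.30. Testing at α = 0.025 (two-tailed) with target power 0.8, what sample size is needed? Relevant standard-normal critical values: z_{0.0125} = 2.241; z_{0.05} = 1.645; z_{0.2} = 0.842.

n = 106 pairs

For a paired (one-sample on differences) test: n = ((z_{α/2} + z_β) / d)².
z_{α/2} + z_β = 2.241 + 0.842 = 3.083.
n = (3.083 / 0.30)² = 10.277² = 105.61.
Round up.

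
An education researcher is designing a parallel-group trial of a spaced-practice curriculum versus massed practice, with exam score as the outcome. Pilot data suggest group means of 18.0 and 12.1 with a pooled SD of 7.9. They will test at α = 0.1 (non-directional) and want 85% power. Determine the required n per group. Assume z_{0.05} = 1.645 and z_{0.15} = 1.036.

Cohen's d = |M₁ − M₂| / SD_pooled = |18.0 − 12.1| / 7.9 = 5.9 / 7.9 = 0.747.
For two independent groups with equal n: n = 2·((z_{α/2} + z_β) / d)².
z_{α/2} + z_β = 1.645 + 1.036 = 2.681.
n = 2 × (2.681 / 0.747)² = 2 × 3.589² = 2 × 12.88 = 25.8.
Round up to the next whole participant.

n = 26 per group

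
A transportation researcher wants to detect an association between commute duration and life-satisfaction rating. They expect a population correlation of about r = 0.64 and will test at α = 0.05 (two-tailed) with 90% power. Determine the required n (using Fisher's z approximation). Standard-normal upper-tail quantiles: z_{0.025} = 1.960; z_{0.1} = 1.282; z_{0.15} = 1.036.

Fisher's z: C = ½·ln((1+r)/(1−r)) = ½·ln(4.5556) = 0.7582.
n = ((z_{α/2} + z_β)/C)² + 3.
(1.960 + 1.282) / 0.7582 = 3.242 / 0.7582 = 4.276.
n = 4.276² + 3 = 18.28 + 3 = 21.3.
Round up.

n = 22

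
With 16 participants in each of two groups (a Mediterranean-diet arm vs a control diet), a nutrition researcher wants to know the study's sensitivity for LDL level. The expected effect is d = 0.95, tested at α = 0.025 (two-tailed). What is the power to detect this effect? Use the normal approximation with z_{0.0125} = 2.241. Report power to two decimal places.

power ≈ 0.67

For two equal groups, power = Φ(d·√(n/2) − z_{α/2}).
d·√(n/2) = 0.95 × √(16/2) = 0.95 × 2.828 = 2.687.
z_β = 2.687 − 2.241 = 0.446.
Power = Φ(0.446) = 0.672.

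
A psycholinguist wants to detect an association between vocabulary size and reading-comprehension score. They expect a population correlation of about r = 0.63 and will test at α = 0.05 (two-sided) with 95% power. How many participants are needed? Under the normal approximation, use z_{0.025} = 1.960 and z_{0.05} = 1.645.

n = 27

Fisher's z: C = ½·ln((1+r)/(1−r)) = ½·ln(4.4054) = 0.7414.
n = ((z_{α/2} + z_β)/C)² + 3.
(1.960 + 1.645) / 0.7414 = 3.605 / 0.7414 = 4.862.
n = 4.862² + 3 = 23.64 + 3 = 26.6.
Round up.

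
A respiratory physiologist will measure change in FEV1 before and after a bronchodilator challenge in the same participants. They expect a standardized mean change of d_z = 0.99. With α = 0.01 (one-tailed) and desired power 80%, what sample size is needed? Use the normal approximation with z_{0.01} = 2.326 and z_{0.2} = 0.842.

n = 11 pairs

For a paired (one-sample on differences) test: n = ((z_{α} + z_β) / d)².
z_{α} + z_β = 2.326 + 0.842 = 3.168.
n = (3.168 / 0.99)² = 3.200² = 10.24.
Round up.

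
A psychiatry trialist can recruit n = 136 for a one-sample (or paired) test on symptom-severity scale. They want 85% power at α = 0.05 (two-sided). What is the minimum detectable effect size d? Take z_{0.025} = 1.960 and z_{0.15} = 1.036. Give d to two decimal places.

d_min ≈ 0.26

For a single sample (or paired design) of n = 136: d_min = (z_{α/2} + z_β)/√n.
z-sum = 1.960 + 1.036 = 2.996.
d_min = 2.996 / √136 = 2.996 / 11.662 = 0.257.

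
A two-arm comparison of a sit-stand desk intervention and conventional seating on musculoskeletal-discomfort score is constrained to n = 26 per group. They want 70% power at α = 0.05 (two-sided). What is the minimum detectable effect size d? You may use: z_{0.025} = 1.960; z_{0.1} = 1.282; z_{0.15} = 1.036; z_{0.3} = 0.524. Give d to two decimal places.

For two independent groups of n = 26 each: d_min = (z_{α/2} + z_β)·√(2/n).
z-sum = 1.960 + 0.524 = 2.484.
d_min = 2.484 × √(2/26) = 2.484 × 0.2774 = 0.689.

d_min ≈ 0.69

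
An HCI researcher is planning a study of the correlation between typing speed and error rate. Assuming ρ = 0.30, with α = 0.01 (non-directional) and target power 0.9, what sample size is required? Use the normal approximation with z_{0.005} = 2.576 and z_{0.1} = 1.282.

Fisher's z: C = ½·ln((1+r)/(1−r)) = ½·ln(1.8571) = 0.3095.
n = ((z_{α/2} + z_β)/C)² + 3.
(2.576 + 1.282) / 0.3095 = 3.858 / 0.3095 = 12.465.
n = 12.465² + 3 = 155.38 + 3 = 158.4.
Round up.

n = 159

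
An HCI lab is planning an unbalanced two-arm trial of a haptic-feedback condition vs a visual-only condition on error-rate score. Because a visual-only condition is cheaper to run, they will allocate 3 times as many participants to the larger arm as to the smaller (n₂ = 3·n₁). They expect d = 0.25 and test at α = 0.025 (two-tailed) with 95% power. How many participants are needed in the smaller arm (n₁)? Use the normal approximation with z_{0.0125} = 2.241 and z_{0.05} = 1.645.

With allocation ratio k = n₂/n₁ = 3, Var(x̄₁−x̄₂) = σ²(1/n₁ + 1/(k·n₁)) = σ²·(k+1)/(k·n₁).
So n₁ = (1 + 1/k)·((z_{α/2} + z_β)/d)² = 1.333 × (3.886/0.25)².
n₁ = 1.333 × 241.62 = 322.2.
Round up: n₁ = 323, giving n₂ = 3 × 323 = 969.

n₁ = 323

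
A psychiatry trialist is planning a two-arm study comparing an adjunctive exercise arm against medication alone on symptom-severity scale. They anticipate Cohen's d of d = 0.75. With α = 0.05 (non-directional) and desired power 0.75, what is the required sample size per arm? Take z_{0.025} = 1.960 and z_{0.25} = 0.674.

n = 25 per group

For two independent groups with equal n: n = 2·((z_{α/2} + z_β) / d)².
z_{α/2} + z_β = 1.960 + 0.674 = 2.634.
n = 2 × (2.634 / 0.75)² = 2 × 3.512² = 2 × 12.33 = 24.7.
Round up to the next whole participant.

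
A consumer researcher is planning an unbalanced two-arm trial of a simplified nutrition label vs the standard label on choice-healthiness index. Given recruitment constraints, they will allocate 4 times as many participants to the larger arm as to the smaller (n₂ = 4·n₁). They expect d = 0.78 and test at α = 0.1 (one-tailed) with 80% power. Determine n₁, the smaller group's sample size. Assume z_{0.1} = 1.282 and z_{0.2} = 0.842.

n₁ = 10

With allocation ratio k = n₂/n₁ = 4, Var(x̄₁−x̄₂) = σ²(1/n₁ + 1/(k·n₁)) = σ²·(k+1)/(k·n₁).
So n₁ = (1 + 1/k)·((z_{α} + z_β)/d)² = 1.250 × (2.124/0.78)².
n₁ = 1.250 × 7.42 = 9.3.
Round up: n₁ = 10, giving n₂ = 4 × 10 = 40.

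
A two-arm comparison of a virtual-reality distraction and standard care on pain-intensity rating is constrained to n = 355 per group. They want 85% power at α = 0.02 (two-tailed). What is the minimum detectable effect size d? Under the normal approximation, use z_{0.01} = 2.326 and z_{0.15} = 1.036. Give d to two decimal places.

For two independent groups of n = 355 each: d_min = (z_{α/2} + z_β)·√(2/n).
z-sum = 2.326 + 1.036 = 3.362.
d_min = 3.362 × √(2/355) = 3.362 × 0.0751 = 0.252.

d_min ≈ 0.25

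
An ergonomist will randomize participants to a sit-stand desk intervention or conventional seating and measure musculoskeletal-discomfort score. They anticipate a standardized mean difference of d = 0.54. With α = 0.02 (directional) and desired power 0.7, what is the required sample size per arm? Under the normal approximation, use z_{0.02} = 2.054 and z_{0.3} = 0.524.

n = 46 per group

For two independent groups with equal n: n = 2·((z_{α} + z_β) / d)².
z_{α} + z_β = 2.054 + 0.524 = 2.578.
n = 2 × (2.578 / 0.54)² = 2 × 4.774² = 2 × 22.79 = 45.6.
Round up to the next whole participant.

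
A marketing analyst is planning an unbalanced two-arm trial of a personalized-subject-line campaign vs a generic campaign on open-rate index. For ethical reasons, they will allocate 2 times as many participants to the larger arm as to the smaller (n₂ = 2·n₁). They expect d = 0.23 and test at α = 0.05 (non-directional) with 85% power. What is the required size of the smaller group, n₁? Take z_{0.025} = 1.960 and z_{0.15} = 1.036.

With allocation ratio k = n₂/n₁ = 2, Var(x̄₁−x̄₂) = σ²(1/n₁ + 1/(k·n₁)) = σ²·(k+1)/(k·n₁).
So n₁ = (1 + 1/k)·((z_{α/2} + z_β)/d)² = 1.500 × (2.996/0.23)².
n₁ = 1.500 × 169.68 = 254.5.
Round up: n₁ = 255, giving n₂ = 2 × 255 = 510.

n₁ = 255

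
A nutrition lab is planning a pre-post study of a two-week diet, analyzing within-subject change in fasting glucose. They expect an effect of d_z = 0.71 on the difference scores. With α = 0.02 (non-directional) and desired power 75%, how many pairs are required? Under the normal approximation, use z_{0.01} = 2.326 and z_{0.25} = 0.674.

For a paired (one-sample on differences) test: n = ((z_{α/2} + z_β) / d)².
z_{α/2} + z_β = 2.326 + 0.674 = 3.000.
n = (3.000 / 0.71)² = 4.225² = 17.85.
Round up.

n = 18 pairs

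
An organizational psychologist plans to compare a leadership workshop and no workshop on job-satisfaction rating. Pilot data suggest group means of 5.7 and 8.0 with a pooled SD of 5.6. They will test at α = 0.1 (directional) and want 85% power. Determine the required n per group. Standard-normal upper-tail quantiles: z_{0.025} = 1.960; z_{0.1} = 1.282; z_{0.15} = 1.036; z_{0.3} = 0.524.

Cohen's d = |M₁ − M₂| / SD_pooled = |5.7 − 8.0| / 5.6 = 2.3 / 5.6 = 0.411.
For two independent groups with equal n: n = 2·((z_{α} + z_β) / d)².
z_{α} + z_β = 1.282 + 1.036 = 2.318.
n = 2 × (2.318 / 0.411)² = 2 × 5.640² = 2 × 31.81 = 63.6.
Round up to the next whole participant.

n = 64 per group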